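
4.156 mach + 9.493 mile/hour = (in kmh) 5110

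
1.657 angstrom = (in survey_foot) 5.436e-10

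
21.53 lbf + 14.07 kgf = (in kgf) 23.84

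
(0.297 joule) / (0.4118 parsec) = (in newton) 2.337e-17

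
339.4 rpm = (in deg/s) 2036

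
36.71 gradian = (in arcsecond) 1.189e+05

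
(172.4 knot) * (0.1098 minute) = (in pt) 1.656e+06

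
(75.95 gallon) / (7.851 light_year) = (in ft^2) 4.166e-17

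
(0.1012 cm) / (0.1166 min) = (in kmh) 0.0005208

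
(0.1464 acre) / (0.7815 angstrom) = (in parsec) 0.0002457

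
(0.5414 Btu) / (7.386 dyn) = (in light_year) 8.174e-10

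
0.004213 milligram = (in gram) 4.213e-06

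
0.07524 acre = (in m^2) 304.5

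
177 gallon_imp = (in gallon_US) 212.6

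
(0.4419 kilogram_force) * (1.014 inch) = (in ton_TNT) 2.668e-11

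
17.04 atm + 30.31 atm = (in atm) 47.35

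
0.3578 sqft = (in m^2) 0.03324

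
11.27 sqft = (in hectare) 0.0001047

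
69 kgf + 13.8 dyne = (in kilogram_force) 69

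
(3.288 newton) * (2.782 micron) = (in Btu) 8.67e-09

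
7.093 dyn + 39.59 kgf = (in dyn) 3.882e+07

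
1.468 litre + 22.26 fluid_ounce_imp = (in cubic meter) 0.0021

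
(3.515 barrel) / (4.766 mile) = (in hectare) 7.286e-09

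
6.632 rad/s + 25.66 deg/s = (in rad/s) 7.08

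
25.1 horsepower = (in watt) 1.872e+04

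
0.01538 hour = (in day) 0.0006408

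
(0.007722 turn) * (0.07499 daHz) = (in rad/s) 0.03638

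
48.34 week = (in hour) 8121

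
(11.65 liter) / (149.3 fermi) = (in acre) 1.928e+07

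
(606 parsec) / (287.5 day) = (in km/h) 2.71e+12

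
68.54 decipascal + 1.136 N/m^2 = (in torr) 0.05993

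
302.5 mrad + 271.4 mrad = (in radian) 0.5739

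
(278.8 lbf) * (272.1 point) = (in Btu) 0.1128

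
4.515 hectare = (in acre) 11.16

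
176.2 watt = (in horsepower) 0.2363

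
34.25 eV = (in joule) 5.487e-18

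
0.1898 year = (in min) 9.976e+04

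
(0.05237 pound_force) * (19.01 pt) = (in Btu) 1.481e-06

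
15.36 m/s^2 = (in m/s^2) 15.36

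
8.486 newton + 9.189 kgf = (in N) 98.6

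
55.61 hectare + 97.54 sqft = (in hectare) 55.61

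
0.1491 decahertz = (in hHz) 0.01491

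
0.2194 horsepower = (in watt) 163.6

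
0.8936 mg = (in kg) 8.936e-07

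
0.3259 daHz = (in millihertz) 3259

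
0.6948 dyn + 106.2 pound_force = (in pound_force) 106.2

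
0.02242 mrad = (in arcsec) 4.624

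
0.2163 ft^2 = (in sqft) 0.2163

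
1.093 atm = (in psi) 16.06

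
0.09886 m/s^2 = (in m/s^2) 0.09886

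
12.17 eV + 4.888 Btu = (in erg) 5.157e+10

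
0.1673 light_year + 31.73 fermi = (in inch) 6.231e+16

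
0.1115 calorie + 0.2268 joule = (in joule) 0.6933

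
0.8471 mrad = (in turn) 0.0001348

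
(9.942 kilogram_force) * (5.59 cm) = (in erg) 5.45e+07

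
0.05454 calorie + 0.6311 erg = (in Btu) 0.0002163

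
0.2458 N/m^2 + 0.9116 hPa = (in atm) 0.0009021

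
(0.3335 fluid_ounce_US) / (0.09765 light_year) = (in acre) 2.638e-24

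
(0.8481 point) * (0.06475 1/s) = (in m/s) 1.937e-05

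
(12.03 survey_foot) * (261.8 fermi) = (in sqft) 1.033e-11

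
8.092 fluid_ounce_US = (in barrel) 0.001505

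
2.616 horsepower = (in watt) 1951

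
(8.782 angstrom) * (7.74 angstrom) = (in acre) 1.68e-22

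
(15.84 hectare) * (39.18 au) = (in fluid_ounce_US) 3.139e+22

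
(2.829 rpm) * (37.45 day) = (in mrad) 9.586e+08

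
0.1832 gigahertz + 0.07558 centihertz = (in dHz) 1.832e+09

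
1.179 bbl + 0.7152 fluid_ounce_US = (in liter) 187.5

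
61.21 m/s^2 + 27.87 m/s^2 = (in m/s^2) 89.08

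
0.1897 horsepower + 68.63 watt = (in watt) 210.1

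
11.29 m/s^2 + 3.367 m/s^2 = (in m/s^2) 14.66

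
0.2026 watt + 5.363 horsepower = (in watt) 3999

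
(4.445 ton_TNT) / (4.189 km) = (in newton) 4.44e+06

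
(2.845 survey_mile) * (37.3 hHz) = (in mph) 3.82e+07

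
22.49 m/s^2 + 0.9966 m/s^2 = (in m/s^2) 23.49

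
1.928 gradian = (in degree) 1.735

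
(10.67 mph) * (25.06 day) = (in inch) 4.066e+08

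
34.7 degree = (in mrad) 605.6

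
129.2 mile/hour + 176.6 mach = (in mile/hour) 1.346e+05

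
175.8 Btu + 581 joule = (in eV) 1.161e+24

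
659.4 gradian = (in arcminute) 3.561e+04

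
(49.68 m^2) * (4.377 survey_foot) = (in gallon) 1.751e+04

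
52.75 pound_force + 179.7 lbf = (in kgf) 105.4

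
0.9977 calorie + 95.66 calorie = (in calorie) 96.66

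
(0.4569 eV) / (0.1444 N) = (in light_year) 5.358e-35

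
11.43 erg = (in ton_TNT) 2.732e-16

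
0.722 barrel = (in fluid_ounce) 3881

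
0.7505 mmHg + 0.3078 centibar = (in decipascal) 4079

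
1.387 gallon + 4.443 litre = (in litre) 9.693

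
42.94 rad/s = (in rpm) 410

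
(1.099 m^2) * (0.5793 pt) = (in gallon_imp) 0.0494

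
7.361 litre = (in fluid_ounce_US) 248.9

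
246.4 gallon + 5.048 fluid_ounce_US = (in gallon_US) 246.4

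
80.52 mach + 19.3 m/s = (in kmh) 9.877e+04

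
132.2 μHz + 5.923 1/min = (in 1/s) 0.09885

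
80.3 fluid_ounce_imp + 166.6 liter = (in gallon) 44.61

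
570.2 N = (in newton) 570.2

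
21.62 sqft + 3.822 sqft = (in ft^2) 25.44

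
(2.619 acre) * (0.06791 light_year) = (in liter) 6.809e+21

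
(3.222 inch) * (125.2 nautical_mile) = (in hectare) 1.898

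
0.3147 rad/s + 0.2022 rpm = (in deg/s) 19.24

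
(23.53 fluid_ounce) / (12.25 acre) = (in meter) 1.404e-08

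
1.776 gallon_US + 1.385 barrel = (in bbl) 1.427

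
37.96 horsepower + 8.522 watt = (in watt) 2.832e+04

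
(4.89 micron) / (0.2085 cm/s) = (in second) 0.002345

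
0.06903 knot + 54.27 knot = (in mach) 0.0821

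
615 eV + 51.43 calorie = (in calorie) 51.43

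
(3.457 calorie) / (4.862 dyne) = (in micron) 2.975e+11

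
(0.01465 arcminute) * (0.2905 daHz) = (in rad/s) 1.238e-05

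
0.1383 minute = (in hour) 0.002305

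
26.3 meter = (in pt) 7.455e+04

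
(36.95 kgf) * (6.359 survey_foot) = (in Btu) 0.6657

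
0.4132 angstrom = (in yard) 4.519e-11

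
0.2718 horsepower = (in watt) 202.7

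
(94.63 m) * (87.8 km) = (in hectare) 830.9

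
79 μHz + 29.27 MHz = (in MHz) 29.27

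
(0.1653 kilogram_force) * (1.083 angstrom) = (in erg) 0.001756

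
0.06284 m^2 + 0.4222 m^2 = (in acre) 0.0001199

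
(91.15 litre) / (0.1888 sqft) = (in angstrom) 5.197e+10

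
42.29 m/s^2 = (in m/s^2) 42.29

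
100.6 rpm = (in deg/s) 603.6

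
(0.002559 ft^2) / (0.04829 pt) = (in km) 0.01396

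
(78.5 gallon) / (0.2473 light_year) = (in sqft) 1.367e-15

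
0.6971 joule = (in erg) 6.971e+06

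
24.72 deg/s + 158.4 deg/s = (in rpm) 30.52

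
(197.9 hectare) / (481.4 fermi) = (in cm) 4.111e+20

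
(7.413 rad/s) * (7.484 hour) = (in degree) 1.144e+07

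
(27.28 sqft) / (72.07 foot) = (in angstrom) 1.154e+09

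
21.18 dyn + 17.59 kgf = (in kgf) 17.59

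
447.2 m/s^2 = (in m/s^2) 447.2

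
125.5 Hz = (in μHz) 1.255e+08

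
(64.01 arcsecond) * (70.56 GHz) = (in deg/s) 1.255e+09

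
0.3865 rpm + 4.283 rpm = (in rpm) 4.67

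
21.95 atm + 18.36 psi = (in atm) 23.2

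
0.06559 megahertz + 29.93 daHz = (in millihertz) 6.589e+07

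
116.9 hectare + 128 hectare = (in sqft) 2.636e+07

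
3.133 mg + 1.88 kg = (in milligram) 1.88e+06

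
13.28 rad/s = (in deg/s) 760.9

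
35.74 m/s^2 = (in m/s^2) 35.74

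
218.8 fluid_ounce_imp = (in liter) 6.217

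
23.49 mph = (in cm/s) 1050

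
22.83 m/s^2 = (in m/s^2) 22.83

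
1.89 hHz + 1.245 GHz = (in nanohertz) 1.245e+18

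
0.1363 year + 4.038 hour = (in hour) 1198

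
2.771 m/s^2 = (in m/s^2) 2.771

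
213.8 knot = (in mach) 0.323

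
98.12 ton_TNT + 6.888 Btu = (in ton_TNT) 98.12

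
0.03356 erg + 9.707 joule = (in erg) 9.707e+07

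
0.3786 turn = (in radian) 2.379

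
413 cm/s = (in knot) 8.028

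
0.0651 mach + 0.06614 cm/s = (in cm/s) 2217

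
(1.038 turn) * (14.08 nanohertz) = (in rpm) 8.769e-07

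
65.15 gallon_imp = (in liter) 296.2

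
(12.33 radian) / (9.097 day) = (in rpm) 0.0001498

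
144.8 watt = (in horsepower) 0.1942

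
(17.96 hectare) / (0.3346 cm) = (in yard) 5.87e+07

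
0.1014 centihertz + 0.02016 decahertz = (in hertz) 0.2026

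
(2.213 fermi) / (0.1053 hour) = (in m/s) 5.838e-18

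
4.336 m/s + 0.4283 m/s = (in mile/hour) 10.66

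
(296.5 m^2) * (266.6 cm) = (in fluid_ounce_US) 2.673e+07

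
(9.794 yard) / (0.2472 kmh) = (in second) 130.4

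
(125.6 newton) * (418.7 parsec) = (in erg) 1.623e+28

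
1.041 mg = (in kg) 1.041e-06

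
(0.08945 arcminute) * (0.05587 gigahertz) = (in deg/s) 8.329e+04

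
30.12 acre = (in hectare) 12.19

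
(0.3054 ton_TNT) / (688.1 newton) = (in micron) 1.857e+12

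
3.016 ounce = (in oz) 3.016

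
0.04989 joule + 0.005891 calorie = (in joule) 0.07454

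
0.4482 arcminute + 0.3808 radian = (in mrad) 380.9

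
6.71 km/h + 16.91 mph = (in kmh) 33.92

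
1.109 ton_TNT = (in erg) 4.64e+16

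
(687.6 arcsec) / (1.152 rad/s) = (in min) 4.823e-05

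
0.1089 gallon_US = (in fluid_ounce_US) 13.94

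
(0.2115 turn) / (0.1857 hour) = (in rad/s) 0.001988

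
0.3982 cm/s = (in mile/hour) 0.008907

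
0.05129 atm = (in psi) 0.7538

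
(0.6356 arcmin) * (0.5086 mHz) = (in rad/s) 9.403e-08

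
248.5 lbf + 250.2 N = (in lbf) 304.7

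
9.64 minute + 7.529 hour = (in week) 0.04577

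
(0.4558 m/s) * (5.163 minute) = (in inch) 5559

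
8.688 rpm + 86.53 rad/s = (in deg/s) 5010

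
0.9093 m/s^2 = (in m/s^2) 0.9093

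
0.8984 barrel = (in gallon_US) 37.73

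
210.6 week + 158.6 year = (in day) 5.936e+04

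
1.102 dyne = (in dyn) 1.102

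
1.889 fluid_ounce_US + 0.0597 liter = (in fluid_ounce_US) 3.908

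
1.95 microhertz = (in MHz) 1.95e-12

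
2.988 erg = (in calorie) 7.141e-08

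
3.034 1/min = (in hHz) 0.0005057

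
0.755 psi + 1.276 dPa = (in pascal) 5206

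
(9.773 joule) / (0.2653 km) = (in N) 0.03684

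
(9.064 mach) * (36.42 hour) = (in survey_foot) 1.328e+09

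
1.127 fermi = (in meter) 1.127e-15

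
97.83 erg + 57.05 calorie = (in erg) 2.387e+09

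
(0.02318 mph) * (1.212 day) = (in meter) 1085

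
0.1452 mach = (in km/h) 178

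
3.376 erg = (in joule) 3.376e-07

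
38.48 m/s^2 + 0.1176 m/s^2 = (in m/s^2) 38.6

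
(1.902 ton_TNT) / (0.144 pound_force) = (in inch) 4.891e+11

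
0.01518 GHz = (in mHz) 1.518e+10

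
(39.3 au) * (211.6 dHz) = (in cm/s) 1.244e+16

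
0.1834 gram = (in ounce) 0.006469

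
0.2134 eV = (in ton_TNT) 8.172e-30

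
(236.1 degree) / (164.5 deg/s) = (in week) 2.373e-06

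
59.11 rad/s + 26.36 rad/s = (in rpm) 816.2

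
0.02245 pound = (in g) 10.18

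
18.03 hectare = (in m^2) 1.803e+05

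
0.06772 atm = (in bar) 0.06862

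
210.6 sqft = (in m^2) 19.57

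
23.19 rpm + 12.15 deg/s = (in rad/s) 2.641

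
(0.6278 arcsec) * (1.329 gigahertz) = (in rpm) 3.863e+04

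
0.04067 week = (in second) 2.46e+04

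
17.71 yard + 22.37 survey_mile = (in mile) 22.38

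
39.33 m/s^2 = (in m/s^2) 39.33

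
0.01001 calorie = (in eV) 2.614e+17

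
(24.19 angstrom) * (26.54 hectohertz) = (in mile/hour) 1.436e-05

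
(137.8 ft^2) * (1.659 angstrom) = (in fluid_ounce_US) 7.182e-05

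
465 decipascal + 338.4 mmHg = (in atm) 0.4457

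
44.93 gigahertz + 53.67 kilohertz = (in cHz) 4.493e+12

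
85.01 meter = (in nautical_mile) 0.0459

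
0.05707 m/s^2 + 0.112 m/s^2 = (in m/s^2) 0.1691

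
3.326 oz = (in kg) 0.09429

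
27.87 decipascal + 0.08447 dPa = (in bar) 2.795e-05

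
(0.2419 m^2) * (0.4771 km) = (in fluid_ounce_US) 3.902e+06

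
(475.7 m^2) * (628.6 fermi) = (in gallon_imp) 6.578e-08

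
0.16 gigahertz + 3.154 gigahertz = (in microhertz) 3.314e+15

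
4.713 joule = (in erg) 4.713e+07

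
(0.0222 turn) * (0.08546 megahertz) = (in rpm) 1.138e+05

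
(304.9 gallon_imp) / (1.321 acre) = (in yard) 0.0002836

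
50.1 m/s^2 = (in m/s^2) 50.1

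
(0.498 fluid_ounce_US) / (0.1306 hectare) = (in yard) 1.233e-08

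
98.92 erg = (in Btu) 9.376e-09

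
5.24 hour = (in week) 0.03119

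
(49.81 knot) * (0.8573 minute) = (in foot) 4324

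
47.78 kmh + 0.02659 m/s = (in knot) 25.85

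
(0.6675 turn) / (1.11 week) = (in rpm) 5.966e-05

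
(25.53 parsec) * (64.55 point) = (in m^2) 1.794e+16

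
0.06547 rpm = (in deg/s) 0.3928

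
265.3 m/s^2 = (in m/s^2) 265.3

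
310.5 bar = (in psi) 4503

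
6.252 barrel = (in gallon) 262.6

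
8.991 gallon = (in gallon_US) 8.991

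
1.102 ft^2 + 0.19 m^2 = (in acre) 7.225e-05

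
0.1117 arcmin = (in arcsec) 6.702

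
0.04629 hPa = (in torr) 0.03472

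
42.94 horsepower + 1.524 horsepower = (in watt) 3.316e+04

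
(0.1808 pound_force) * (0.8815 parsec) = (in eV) 1.365e+35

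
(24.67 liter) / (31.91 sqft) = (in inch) 0.3276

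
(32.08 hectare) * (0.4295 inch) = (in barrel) 2.201e+04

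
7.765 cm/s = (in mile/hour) 0.1737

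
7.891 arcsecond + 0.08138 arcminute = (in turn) 9.856e-06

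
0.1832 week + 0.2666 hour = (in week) 0.1848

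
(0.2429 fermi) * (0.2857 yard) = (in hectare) 6.346e-21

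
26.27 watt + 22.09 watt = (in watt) 48.36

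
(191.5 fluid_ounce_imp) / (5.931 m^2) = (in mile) 5.7e-07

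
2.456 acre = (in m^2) 9939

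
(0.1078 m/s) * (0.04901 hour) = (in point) 5.391e+04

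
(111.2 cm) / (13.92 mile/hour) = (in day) 2.068e-06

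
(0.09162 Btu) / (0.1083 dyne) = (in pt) 2.53e+11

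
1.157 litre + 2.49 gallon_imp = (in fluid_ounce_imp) 439.1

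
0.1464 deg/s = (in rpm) 0.0244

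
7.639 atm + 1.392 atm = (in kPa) 915.1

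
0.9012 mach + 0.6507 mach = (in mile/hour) 1182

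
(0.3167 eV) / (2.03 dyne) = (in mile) 1.553e-18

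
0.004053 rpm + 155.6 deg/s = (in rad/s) 2.716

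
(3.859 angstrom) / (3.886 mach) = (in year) 9.248e-21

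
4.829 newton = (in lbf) 1.086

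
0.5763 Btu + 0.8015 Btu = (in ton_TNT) 3.474e-07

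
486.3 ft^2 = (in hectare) 0.004518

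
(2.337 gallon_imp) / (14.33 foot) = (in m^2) 0.002432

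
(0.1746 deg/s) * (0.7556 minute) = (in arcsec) 2.85e+04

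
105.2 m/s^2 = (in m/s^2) 105.2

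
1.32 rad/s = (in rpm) 12.61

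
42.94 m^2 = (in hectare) 0.004294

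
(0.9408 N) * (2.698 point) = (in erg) 8954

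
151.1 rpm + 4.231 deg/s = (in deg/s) 910.8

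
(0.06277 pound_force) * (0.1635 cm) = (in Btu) 4.327e-07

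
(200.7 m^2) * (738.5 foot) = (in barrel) 2.842e+05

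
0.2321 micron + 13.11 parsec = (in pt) 1.147e+21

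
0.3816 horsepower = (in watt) 284.6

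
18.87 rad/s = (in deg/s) 1081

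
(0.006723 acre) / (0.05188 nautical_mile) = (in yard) 0.3097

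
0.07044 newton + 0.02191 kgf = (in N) 0.2853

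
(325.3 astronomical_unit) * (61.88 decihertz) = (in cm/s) 3.011e+16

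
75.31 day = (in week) 10.76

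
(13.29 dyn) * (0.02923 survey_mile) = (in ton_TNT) 1.494e-12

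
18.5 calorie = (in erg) 7.74e+08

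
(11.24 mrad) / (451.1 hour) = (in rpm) 6.609e-08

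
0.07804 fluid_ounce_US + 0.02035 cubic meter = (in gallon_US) 5.377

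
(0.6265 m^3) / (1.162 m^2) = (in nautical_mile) 0.0002911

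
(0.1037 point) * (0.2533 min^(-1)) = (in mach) 4.536e-10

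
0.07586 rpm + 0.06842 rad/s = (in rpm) 0.7292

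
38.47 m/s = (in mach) 0.113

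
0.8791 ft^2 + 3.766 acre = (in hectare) 1.524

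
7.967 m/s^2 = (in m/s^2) 7.967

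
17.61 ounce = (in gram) 499.2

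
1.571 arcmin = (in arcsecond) 94.26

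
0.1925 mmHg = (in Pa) 25.66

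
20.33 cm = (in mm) 203.3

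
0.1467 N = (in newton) 0.1467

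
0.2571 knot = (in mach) 0.0003884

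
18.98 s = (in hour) 0.005272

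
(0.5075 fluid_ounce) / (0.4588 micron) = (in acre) 0.008083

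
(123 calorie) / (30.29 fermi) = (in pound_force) 3.82e+15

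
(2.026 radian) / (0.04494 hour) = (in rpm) 0.1196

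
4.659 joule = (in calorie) 1.114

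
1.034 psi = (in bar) 0.07129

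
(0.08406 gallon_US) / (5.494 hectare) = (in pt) 1.642e-05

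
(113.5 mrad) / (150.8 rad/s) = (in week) 1.244e-09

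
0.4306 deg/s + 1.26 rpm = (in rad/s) 0.1395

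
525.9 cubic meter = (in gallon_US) 1.389e+05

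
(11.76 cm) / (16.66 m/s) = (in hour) 1.961e-06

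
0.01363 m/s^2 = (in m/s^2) 0.01363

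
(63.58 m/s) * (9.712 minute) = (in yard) 4.052e+04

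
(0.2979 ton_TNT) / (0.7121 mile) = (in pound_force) 2.445e+05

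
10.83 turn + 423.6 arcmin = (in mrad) 6.817e+04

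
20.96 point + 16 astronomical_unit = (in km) 2.394e+09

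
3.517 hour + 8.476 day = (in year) 0.02362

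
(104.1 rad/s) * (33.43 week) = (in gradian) 1.34e+11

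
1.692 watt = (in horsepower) 0.002269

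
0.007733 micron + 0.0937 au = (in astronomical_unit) 0.0937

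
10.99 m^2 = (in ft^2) 118.3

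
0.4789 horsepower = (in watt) 357.1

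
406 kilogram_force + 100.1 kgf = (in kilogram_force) 506.1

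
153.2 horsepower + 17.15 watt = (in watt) 1.143e+05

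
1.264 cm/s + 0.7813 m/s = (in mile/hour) 1.776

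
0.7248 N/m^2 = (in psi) 0.0001051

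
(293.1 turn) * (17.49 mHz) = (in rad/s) 32.21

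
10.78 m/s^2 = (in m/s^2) 10.78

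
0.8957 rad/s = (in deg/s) 51.32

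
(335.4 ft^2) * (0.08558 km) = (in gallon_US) 7.045e+05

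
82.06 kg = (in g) 8.206e+04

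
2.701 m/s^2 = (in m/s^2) 2.701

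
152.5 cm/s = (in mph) 3.411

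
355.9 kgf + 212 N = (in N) 3702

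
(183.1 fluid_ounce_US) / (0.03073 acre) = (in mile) 2.706e-08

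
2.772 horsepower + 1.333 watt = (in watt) 2068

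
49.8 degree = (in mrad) 869.2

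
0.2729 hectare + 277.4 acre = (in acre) 278.1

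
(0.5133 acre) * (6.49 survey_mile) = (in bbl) 1.365e+08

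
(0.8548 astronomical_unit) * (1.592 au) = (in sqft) 3.278e+23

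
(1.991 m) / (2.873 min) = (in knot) 0.02245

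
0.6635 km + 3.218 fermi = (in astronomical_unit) 4.435e-09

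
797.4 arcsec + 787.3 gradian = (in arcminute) 4.253e+04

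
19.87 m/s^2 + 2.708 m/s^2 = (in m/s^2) 22.58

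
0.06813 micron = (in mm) 6.813e-05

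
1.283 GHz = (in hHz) 1.283e+07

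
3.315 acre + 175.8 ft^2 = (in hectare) 1.343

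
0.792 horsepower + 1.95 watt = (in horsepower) 0.7946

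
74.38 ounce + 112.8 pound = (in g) 5.327e+04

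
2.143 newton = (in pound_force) 0.4818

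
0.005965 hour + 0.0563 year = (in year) 0.0563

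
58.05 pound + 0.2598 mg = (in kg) 26.33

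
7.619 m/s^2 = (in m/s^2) 7.619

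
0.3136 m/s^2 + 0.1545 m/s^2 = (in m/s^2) 0.4681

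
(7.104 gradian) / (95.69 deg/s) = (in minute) 0.001114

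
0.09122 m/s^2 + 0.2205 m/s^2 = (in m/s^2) 0.3117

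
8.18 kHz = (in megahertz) 0.00818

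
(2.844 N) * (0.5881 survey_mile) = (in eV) 1.68e+22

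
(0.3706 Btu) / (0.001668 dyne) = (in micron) 2.344e+16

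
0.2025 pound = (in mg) 9.185e+04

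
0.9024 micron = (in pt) 0.002558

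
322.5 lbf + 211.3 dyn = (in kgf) 146.3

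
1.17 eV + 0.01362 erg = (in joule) 1.362e-09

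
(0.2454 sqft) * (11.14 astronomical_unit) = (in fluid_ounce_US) 1.285e+15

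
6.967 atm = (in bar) 7.059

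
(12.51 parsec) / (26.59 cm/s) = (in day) 1.68e+13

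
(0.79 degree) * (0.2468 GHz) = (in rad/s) 3.403e+06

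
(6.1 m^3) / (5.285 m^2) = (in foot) 3.787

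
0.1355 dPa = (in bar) 1.355e-07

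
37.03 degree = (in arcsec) 1.333e+05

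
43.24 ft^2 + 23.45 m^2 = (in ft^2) 295.7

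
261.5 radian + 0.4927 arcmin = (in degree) 1.498e+04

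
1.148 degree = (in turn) 0.003189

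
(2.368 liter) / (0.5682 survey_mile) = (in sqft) 2.787e-05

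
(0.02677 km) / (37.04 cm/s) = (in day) 0.0008365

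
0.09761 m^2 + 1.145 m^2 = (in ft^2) 13.38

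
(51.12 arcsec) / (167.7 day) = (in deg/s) 9.8e-10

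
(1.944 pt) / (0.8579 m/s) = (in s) 0.0007994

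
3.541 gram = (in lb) 0.007807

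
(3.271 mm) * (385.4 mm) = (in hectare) 1.261e-07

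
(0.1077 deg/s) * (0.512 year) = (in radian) 3.035e+04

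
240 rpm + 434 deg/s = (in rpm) 312.3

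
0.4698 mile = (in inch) 2.977e+04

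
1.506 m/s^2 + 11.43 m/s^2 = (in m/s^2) 12.94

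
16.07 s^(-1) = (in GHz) 1.607e-08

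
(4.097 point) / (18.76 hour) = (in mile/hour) 4.787e-08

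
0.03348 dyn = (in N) 3.348e-07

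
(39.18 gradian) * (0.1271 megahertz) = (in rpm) 7.47e+05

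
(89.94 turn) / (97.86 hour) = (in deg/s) 0.09191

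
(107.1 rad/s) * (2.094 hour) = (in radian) 8.074e+05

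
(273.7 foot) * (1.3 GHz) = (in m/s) 1.085e+11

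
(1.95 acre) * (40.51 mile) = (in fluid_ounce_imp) 1.811e+13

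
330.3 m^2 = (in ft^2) 3555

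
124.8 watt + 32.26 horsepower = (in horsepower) 32.43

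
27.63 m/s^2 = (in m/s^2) 27.63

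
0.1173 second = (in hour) 3.258e-05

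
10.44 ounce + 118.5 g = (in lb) 0.9137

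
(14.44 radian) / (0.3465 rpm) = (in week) 0.000658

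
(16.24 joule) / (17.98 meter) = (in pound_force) 0.2031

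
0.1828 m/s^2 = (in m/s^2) 0.1828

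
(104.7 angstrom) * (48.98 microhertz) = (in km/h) 1.846e-12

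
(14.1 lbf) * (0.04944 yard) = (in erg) 2.835e+07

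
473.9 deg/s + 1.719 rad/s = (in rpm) 95.4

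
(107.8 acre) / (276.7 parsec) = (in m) 5.109e-14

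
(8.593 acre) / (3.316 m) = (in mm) 1.049e+07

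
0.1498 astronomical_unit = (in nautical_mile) 1.21e+07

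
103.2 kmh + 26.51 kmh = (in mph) 80.6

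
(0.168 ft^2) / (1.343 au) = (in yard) 8.496e-14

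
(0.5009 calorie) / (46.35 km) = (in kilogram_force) 4.611e-06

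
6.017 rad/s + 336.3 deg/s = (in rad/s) 11.89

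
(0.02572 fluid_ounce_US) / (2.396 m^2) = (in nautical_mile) 1.714e-10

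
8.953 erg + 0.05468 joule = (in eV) 3.413e+17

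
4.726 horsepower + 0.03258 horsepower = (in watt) 3548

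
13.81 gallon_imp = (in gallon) 16.59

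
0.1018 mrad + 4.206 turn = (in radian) 26.43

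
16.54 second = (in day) 0.0001914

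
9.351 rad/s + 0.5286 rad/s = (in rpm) 94.34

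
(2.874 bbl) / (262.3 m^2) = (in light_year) 1.841e-19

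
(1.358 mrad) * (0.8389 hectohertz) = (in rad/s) 0.1139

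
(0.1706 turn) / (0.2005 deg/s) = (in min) 5.105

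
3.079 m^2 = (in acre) 0.0007608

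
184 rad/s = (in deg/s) 1.054e+04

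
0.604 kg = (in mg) 6.04e+05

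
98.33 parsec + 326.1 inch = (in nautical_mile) 1.638e+15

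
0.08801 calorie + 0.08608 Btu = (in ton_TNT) 2.179e-08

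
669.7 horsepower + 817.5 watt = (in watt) 5.002e+05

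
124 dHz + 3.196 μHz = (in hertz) 12.4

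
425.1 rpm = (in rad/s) 44.52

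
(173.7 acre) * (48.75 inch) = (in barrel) 5.475e+06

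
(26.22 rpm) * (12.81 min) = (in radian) 2110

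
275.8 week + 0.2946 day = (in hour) 4.634e+04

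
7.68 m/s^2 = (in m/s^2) 7.68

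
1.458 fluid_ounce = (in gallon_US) 0.01139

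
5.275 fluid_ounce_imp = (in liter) 0.1499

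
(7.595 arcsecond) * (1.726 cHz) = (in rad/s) 6.355e-07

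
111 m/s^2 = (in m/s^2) 111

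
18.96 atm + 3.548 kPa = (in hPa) 1.925e+04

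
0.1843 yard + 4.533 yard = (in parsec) 1.398e-16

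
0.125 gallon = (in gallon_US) 0.125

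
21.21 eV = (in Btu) 3.221e-21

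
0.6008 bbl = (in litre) 95.52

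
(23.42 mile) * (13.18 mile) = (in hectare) 7.995e+04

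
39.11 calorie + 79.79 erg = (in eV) 1.021e+21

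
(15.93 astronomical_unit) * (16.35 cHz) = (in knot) 7.574e+11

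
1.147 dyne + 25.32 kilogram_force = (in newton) 248.3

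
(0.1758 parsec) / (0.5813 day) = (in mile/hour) 2.416e+11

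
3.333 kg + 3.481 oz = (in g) 3432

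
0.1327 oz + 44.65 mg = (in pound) 0.008392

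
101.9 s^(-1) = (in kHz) 0.1019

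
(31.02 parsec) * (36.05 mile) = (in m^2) 5.553e+22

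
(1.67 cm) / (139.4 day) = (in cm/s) 1.387e-07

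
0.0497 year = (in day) 18.14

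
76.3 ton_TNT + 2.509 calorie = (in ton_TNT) 76.3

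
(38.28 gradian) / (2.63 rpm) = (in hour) 0.0006065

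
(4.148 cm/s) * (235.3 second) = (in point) 2.767e+04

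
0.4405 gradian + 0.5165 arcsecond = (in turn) 0.001102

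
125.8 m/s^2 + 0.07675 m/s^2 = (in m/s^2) 125.9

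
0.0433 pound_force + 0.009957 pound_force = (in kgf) 0.02416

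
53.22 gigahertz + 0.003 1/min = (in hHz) 5.322e+08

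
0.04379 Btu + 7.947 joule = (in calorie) 12.94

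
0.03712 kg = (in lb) 0.08184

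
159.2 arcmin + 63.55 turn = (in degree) 2.288e+04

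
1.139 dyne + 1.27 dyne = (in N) 2.409e-05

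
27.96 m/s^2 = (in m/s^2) 27.96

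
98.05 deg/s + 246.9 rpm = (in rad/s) 27.57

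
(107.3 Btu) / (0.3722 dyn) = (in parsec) 9.857e-07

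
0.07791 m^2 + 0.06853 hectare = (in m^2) 685.4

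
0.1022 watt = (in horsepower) 0.0001371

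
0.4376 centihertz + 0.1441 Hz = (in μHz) 1.485e+05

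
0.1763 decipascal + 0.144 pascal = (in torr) 0.001212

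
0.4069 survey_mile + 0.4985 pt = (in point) 1.856e+06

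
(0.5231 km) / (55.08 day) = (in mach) 3.228e-07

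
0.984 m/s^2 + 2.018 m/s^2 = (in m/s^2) 3.002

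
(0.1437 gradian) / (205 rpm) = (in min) 1.752e-06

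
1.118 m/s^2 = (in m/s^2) 1.118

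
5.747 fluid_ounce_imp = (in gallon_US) 0.04314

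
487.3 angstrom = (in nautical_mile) 2.631e-11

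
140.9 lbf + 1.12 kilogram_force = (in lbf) 143.4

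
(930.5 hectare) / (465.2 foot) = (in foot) 2.153e+05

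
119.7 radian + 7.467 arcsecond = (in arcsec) 2.469e+07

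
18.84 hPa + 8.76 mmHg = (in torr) 22.89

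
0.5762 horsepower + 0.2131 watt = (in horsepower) 0.5765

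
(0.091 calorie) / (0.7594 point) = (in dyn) 1.421e+08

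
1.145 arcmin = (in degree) 0.01908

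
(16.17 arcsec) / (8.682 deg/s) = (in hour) 1.437e-07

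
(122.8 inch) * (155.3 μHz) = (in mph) 0.001084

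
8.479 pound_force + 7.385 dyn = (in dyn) 3.772e+06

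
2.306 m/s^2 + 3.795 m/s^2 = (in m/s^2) 6.101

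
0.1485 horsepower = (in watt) 110.7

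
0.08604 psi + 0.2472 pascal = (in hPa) 5.935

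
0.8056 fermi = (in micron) 8.056e-10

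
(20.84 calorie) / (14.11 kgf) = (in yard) 0.6891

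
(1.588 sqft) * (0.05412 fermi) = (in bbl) 5.022e-17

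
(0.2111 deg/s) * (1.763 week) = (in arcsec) 8.103e+08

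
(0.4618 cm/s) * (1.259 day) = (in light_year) 5.31e-14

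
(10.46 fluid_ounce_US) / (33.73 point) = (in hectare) 2.6e-06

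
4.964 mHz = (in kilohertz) 4.964e-06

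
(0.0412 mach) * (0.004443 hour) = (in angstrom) 2.244e+12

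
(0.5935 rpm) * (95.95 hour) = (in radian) 2.147e+04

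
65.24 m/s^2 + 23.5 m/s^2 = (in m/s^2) 88.74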